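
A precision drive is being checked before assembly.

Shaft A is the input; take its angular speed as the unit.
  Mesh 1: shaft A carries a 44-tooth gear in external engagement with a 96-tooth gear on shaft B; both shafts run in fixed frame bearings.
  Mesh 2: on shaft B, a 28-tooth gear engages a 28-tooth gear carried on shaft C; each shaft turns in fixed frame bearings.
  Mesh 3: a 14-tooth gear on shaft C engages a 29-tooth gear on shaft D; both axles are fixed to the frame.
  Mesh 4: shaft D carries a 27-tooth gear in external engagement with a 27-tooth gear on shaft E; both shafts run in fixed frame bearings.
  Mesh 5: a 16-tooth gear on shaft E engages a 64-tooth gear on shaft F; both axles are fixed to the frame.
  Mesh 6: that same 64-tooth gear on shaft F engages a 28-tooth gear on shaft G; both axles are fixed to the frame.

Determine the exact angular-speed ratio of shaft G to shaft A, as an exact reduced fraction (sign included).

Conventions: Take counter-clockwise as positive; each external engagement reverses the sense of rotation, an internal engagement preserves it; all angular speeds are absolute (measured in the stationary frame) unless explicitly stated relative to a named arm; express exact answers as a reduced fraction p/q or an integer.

11/87

class = fixed-axis compound train [6 meshes; 6 ratios multiply, 6 sense flips]
mesh 1 [44T→96T]: running ratio 11/24, sense −
mesh 2 [28T→28T]: running ratio 11/24, sense +
mesh 3 [14T→29T]: running ratio 77/348, sense −
mesh 4 [27T→27T]: running ratio 77/348, sense +
mesh 5 [16T→64T]: running ratio 77/1392, sense −
mesh 6 [64T→28T]: running ratio 11/87, sense +
ω_out/ω_in = 11/87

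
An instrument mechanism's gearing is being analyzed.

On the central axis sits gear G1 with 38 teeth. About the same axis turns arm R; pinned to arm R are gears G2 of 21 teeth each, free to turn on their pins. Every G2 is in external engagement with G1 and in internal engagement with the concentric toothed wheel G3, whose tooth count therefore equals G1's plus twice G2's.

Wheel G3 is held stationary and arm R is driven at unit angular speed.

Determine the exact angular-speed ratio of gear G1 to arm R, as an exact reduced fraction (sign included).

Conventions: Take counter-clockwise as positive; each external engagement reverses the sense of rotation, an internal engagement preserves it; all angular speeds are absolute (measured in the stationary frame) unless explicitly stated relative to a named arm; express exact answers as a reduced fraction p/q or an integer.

59/19

topology: planetary set — G1 38T / G2 21T / G3 80T, arm = carrier (Willis)
ring teeth: 38 + 2·21 = 80
38(ω_sun−ω_arm) = −80(ω_ring−ω_arm),  ω_ring = 0, ω_arm = 1
ω_sun = 1 − (80/38)(0−1) = 59/19
ω_out/ω_in = 59/19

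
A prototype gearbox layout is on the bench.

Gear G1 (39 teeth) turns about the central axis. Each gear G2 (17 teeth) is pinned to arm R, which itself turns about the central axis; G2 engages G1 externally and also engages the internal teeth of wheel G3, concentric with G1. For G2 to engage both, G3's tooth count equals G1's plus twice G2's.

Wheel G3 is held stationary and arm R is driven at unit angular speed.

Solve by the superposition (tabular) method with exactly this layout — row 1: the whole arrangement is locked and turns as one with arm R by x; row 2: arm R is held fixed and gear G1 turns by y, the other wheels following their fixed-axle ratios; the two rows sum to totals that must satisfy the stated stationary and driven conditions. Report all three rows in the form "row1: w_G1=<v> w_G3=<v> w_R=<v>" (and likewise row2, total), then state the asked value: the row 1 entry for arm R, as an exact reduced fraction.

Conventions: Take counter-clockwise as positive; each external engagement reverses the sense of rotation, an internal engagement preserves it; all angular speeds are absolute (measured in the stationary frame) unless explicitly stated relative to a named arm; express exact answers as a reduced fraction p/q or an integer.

planetary set (39T centre, 17T on arm, 73T internal) — Willis relation
row 1: whole set turns with the arm by x
row 2 — arm fixed, fixed-axis ratios: sun y, ring −(39/73)·y, arm 0
boundary: total ω_ring = x − (39/73)·y = 0 and total ω_arm = x = 1  ⇒  y = 73/39, x = 1
row 2 ring = −(39/73)·73/39 = -1
totals (row 1 + row 2): sun 1 + 73/39 = 112/39, ring 1 + (-1) = 0, arm 1 + 0 = 1
asked cell (row1, arm) = 1

row1: w_G1=1 w_G3=1 w_R=1
row2: w_G1=73/39 w_G3=-1 w_R=0
total: w_G1=112/39 w_G3=0 w_R=1
asked value: 1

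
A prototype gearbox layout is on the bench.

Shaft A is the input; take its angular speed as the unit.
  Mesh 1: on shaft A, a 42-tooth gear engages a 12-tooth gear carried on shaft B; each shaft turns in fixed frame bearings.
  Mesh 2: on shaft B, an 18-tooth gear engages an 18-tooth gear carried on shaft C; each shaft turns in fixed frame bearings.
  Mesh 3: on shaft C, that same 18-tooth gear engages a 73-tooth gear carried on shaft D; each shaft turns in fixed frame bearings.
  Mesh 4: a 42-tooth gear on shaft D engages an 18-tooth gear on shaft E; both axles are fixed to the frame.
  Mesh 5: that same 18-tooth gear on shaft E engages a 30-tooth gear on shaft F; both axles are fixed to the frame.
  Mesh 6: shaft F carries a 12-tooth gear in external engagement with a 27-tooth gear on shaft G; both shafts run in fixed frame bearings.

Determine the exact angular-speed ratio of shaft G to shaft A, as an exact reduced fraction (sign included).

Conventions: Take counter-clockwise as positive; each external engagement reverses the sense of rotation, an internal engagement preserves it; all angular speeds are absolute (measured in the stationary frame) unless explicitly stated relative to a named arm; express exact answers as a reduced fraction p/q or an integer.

class = fixed-axis compound train [6 meshes; 6 ratios multiply, 6 sense flips]
mesh 1 [42T→12T]: running ratio 7/2, sense −
mesh 2 [18T→18T]: running ratio 7/2, sense +
mesh 3 [18T→73T]: running ratio 63/73, sense −
mesh 4 [42T→18T]: running ratio 147/73, sense +
mesh 5 [18T→30T]: running ratio 441/365, sense −
mesh 6 [12T→27T]: running ratio 196/365, sense +
ω_out/ω_in = 196/365

196/365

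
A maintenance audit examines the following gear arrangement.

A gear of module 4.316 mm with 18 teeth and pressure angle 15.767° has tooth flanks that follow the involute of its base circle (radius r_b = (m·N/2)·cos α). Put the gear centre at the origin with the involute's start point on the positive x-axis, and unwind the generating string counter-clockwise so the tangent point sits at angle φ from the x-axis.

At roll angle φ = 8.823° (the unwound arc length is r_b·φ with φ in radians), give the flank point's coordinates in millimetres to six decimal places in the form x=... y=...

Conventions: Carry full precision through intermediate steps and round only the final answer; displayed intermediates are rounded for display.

recognized (one wheel, involute flank): single-mesh tooth geometry, m = 4.316, N = 18
pitch radius r_p = m·N/2 = 4.316·18/2 = 38.844000
base radius r_b = r_p·cos α = 38.844000·cos 15.767° = 37.382481
roll angle φ = 8.823° = 0.15399040 rad
x = r_b·(cos φ + φ·sin φ) = 37.823083
y = r_b·(sin φ − φ·cos φ) = 0.045394

x=37.823083 y=0.045394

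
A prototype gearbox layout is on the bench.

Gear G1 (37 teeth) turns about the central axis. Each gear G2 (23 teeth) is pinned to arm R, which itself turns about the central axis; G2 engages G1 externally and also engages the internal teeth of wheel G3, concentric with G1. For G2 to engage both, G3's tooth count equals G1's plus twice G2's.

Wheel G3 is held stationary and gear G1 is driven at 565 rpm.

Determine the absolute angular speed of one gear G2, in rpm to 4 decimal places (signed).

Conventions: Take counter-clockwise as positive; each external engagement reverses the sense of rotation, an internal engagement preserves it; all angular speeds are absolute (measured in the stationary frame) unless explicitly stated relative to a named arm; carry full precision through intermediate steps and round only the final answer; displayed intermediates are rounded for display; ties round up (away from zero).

class = planetary set [G3 = 37+2·23 = 83; Willis about the carrier]
normalise by the input: solve with ω_sun = 1, then scale by 565 rpm
ring teeth: 37 + 2·23 = 83
37(ω_sun−ω_arm) = −83(ω_ring−ω_arm),  ω_ring = 0, ω_sun = 1
37(1−ω_arm) = −83(0−ω_arm)  ⇒  120·ω_arm = 37  ⇒  ω_arm = 37/120
sun–planet mesh: 37·(1−37/120) = −23·(ω_p−ω_arm)  ⇒  ω_p−ω_arm = -3071/2760
ω_p = 37/120 − 3071/2760 = -37/46
scale: ω_p = -37/46 × 565 rpm = -454.4565 rpm

-454.4565 rpm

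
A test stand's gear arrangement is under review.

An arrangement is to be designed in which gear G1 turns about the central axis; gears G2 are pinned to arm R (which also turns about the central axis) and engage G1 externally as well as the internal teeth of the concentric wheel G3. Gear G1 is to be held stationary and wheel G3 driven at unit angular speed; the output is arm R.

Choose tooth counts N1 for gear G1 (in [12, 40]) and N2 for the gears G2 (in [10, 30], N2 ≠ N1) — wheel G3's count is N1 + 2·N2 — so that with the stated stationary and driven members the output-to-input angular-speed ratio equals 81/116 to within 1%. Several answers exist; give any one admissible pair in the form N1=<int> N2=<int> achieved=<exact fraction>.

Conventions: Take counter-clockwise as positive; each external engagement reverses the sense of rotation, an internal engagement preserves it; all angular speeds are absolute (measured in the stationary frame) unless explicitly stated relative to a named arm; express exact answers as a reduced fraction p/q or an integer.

N1=35 N2=23 achieved=81/116

design class (target 81/116): planetary set
Willis with ω_sun = 0: ω_arm/ω_ring = N3/(N1+N3); set equal to 81/116  ⇒  N3/N1 = (81/116)/(1 − 81/116) = 81/35
N3 = N1 + 2·N2  ⇒  N2/N1 = (N3/N1 − 1)/2 = (81/35 − 1)/2 = 23/35
smallest multiple with N1 ≥ 12 and N2 ≥ 10: k = 1  ⇒  N1 = 1·35 = 35, N2 = 1·23 = 23 (N1 ≤ 40, N2 ≤ 30, N2 ≠ N1 ✓), N3 = 35 + 2·23 = 81
check: N3/(N1+N3) with N1 = 35, N3 = 81 gives 81/116; |achieved − target| = 0 ≤ 81/11600 ✓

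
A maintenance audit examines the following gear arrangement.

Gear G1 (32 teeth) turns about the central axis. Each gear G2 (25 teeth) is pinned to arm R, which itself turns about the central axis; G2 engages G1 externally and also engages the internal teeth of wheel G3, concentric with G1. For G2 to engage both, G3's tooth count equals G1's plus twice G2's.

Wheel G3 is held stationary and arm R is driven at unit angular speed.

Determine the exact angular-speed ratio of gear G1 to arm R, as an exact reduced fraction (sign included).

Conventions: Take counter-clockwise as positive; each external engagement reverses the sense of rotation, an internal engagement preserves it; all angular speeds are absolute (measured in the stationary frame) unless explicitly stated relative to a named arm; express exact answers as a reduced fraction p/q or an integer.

57/16

planetary set (32T centre, 25T on arm, 82T internal) — Willis relation
ring teeth: 32 + 2·25 = 82
32(ω_sun−ω_arm) = −82(ω_ring−ω_arm),  ω_ring = 0, ω_arm = 1
ω_sun = 1 − (82/32)(0−1) = 57/16
ω_out/ω_in = 57/16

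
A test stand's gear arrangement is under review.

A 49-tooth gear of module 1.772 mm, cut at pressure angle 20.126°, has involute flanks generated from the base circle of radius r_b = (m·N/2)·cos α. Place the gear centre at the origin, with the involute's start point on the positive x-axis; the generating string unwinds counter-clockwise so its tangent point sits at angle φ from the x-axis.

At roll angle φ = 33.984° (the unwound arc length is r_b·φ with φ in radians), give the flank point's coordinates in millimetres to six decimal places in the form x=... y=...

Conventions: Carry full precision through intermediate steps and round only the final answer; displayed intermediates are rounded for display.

x=47.314990 y=2.736811

class = single-mesh tooth geometry [base-circle involute, m = 1.772, 49T]
pitch radius r_p = m·N/2 = 1.772·49/2 = 43.414000
base radius r_b = r_p·cos α = 43.414000·cos 20.126° = 40.763063
roll angle φ = 33.984° = 0.59313269 rad
x = r_b·(cos φ + φ·sin φ) = 47.314990
y = r_b·(sin φ − φ·cos φ) = 2.736811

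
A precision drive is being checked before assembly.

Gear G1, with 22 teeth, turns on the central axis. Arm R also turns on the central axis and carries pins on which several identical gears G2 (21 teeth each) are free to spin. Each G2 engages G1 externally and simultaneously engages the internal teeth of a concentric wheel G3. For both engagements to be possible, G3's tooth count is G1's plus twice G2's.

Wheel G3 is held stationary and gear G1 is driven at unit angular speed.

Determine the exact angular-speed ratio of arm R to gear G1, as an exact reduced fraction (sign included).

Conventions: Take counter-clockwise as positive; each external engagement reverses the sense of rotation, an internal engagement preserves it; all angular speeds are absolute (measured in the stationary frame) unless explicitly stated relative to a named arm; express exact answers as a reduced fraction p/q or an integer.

11/43

class = planetary set [G3 = 22+2·21 = 64; Willis about the carrier]
ring teeth: 22 + 2·21 = 64
22(ω_sun−ω_arm) = −64(ω_ring−ω_arm),  ω_ring = 0, ω_sun = 1
22(1−ω_arm) = −64(0−ω_arm)  ⇒  86·ω_arm = 22  ⇒  ω_arm = 11/43
ω_out/ω_in = 11/43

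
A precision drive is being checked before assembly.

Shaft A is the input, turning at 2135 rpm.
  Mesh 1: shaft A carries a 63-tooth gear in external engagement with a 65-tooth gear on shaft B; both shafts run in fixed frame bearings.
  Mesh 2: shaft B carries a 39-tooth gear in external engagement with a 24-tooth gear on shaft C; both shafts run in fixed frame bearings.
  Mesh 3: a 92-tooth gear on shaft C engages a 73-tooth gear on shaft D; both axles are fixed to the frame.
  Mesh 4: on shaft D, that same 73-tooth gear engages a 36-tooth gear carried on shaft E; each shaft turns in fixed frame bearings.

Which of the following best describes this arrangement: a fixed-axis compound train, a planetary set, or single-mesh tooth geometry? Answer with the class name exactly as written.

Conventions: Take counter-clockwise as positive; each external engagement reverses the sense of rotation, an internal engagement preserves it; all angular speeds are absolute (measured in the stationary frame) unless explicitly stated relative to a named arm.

topology: fixed-axis compound train — 4 meshes, A→E
classification: fixed-axis compound train

fixed-axis compound train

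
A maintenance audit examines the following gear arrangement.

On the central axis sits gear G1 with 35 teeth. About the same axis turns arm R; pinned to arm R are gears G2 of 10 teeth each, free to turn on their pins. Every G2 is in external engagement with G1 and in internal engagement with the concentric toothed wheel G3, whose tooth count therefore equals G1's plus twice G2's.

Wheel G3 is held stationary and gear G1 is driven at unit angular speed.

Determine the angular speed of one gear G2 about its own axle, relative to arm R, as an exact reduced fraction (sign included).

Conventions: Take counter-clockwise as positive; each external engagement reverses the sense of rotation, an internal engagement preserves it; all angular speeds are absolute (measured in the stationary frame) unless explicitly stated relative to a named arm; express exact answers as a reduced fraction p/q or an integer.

class = planetary set [G3 = 35+2·10 = 55; Willis about the carrier]
ring teeth: 35 + 2·10 = 55
35(ω_sun−ω_arm) = −55(ω_ring−ω_arm),  ω_ring = 0, ω_sun = 1
35(1−ω_arm) = −55(0−ω_arm)  ⇒  90·ω_arm = 35  ⇒  ω_arm = 7/18
sun–planet mesh: 35·(1−7/18) = −10·(ω_p−ω_arm)  ⇒  ω_p−ω_arm = -77/36
exact speed ratio = -77/36

-77/36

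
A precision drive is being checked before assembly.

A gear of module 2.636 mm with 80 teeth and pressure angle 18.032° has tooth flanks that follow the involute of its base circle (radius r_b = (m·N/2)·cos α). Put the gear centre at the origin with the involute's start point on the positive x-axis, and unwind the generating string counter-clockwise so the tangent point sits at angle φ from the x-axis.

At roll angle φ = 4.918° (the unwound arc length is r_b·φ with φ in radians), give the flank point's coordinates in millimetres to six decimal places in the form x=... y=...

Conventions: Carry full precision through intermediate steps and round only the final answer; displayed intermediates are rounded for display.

x=100.629853 y=0.021120

class = single-mesh tooth geometry [base-circle involute, m = 2.636, 80T]
pitch radius r_p = m·N/2 = 2.636·80/2 = 105.440000
base radius r_b = r_p·cos α = 105.440000·cos 18.032° = 100.261186
roll angle φ = 4.918° = 0.08583529 rad
x = r_b·(cos φ + φ·sin φ) = 100.629853
y = r_b·(sin φ − φ·cos φ) = 0.021120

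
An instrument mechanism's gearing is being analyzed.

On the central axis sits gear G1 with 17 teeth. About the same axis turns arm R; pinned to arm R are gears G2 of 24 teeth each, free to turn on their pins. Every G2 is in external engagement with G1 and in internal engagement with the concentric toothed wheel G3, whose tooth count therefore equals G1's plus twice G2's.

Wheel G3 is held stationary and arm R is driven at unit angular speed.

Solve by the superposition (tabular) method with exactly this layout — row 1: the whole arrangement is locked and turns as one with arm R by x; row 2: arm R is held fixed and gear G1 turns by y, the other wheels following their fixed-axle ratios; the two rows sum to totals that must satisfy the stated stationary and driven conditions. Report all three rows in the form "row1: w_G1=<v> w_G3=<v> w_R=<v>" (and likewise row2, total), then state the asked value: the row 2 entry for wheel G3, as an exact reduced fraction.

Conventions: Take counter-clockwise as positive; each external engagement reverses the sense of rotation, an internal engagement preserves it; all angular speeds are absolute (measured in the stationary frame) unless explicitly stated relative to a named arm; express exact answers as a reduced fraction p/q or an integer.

row1: w_G1=1 w_G3=1 w_R=1
row2: w_G1=65/17 w_G3=-1 w_R=0
total: w_G1=82/17 w_G3=0 w_R=1
asked value: -1

recognized (axles ride arm R): planetary set, 17/24/65 teeth
row 1 (train locked, turned with arm): all members turn x
superposition row 2 [arm held]: sun y, ring −(17/65)·y, arm 0
boundary: total ω_ring = x − (17/65)·y = 0 and total ω_arm = x = 1  ⇒  y = 65/17, x = 1
row 2 ring = −(17/65)·65/17 = -1
totals (row 1 + row 2): sun 1 + 65/17 = 82/17, ring 1 + (-1) = 0, arm 1 + 0 = 1
asked cell (row2, ring) = -1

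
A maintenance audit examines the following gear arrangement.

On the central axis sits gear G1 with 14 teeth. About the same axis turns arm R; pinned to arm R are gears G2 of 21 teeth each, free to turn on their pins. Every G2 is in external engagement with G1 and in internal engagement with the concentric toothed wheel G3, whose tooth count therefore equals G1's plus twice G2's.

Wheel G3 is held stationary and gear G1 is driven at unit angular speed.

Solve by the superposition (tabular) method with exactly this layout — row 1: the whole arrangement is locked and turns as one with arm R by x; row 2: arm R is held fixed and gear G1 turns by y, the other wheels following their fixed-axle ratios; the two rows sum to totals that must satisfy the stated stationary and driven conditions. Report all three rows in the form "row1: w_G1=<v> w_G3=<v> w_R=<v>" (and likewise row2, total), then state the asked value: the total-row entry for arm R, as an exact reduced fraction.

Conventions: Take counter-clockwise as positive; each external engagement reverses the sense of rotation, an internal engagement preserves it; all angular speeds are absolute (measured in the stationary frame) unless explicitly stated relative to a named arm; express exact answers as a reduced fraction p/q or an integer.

row1: w_G1=1/5 w_G3=1/5 w_R=1/5
row2: w_G1=4/5 w_G3=-1/5 w_R=0
total: w_G1=1 w_G3=0 w_R=1/5
asked value: 1/5

planetary set (14T centre, 21T on arm, 56T internal) — Willis relation
superposition row 1 [locked train]: every member turns x
row 2 — arm fixed, fixed-axis ratios: sun y, ring −(14/56)·y, arm 0
boundary: total ω_ring = x − (14/56)·y = 0 and total ω_sun = x + y = 1  ⇒  y = 4/5, x = 1/5
row 2 ring = −(14/56)·4/5 = -1/5
totals (row 1 + row 2): sun 1/5 + 4/5 = 1, ring 1/5 + (-1/5) = 0, arm 1/5 + 0 = 1/5
asked cell (total, arm) = 1/5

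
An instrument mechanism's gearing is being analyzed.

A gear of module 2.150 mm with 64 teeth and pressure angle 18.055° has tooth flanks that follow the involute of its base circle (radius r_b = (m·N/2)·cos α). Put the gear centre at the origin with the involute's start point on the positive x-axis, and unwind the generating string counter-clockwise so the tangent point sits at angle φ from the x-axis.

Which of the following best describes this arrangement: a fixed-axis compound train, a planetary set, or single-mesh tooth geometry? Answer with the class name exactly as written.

single-mesh involute tooth geometry (64T wheel at module 2.150)
classification: single-mesh tooth geometry

single-mesh tooth geometry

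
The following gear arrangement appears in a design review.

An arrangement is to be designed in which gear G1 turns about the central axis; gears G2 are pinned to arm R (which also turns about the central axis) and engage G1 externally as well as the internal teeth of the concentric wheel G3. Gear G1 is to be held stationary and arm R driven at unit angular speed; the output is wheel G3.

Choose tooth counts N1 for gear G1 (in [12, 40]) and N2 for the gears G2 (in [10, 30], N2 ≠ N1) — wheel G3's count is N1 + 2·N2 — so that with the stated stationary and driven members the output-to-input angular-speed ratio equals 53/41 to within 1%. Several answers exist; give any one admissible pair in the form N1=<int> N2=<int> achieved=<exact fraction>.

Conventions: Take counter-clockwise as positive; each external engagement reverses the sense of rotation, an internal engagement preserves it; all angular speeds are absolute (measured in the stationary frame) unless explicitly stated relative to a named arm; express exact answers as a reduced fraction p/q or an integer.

design class (target 53/41): planetary set
Willis with ω_sun = 0: ω_ring/ω_arm = (N1+N3)/N3; set equal to 53/41  ⇒  N3/N1 = 1/(53/41 − 1) = 41/12
N3 = N1 + 2·N2  ⇒  N2/N1 = (N3/N1 − 1)/2 = (41/12 − 1)/2 = 29/24
smallest multiple with N1 ≥ 12 and N2 ≥ 10: k = 1  ⇒  N1 = 1·24 = 24, N2 = 1·29 = 29 (N1 ≤ 40, N2 ≤ 30, N2 ≠ N1 ✓), N3 = 24 + 2·29 = 82
check: (N1+N3)/N3 with N1 = 24, N3 = 82 gives 53/41; |achieved − target| = 0 ≤ 53/4100 ✓

N1=24 N2=29 achieved=53/41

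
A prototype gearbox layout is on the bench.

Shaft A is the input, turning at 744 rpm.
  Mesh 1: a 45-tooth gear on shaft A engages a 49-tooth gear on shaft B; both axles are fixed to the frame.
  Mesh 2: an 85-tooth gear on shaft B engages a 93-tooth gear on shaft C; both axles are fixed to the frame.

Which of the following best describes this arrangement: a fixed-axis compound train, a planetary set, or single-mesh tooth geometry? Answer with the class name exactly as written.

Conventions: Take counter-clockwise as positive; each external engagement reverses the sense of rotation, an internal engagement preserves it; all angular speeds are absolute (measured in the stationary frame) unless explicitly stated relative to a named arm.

fixed-axis compound train

class = fixed-axis compound train [2 meshes; 2 ratios multiply, 2 sense flips]
classification: fixed-axis compound train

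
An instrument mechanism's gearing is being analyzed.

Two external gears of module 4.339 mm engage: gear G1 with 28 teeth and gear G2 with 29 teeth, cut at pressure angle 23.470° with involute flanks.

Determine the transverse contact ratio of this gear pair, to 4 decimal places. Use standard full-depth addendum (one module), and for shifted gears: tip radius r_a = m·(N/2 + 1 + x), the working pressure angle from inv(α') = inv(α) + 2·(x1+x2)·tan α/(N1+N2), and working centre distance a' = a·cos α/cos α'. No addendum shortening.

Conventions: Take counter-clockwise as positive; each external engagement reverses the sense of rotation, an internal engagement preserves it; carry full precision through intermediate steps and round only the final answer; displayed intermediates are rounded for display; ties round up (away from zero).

single-mesh involute tooth geometry (28T engaging 29T at module 4.339)
base radii: r_b1 = 55.720406, r_b2 = 57.710421
tip radii: r_a1 = 65.085000, r_a2 = 67.254500
no profile shift: α' = α, a' = a
action lengths: √(r_a1²−r_b1²) = 33.634707, √(r_a2²−r_b2²) = 34.535128
base pitch p_b = π·m·cos α = 12.503630
CR = (33.634707 + 34.535128 − 123.661500·sin 23.47000°)/12.503630 = 1.513106
contact ratio ≈ 1.5131

1.5131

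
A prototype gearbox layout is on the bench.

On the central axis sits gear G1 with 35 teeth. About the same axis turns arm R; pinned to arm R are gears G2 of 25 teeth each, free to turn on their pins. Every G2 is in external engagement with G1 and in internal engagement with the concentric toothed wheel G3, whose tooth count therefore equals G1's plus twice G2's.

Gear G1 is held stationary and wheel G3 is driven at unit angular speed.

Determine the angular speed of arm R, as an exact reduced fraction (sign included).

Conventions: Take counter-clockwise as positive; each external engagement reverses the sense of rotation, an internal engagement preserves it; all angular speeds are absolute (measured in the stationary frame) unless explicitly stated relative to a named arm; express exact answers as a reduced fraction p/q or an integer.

17/24

class = planetary set [G3 = 35+2·25 = 85; Willis about the carrier]
ring teeth: 35 + 2·25 = 85
35(ω_sun−ω_arm) = −85(ω_ring−ω_arm),  ω_sun = 0, ω_ring = 1
35(0−ω_arm) = −85(1−ω_arm)  ⇒  120·ω_arm = 85  ⇒  ω_arm = 17/24
exact speed ratio = 17/24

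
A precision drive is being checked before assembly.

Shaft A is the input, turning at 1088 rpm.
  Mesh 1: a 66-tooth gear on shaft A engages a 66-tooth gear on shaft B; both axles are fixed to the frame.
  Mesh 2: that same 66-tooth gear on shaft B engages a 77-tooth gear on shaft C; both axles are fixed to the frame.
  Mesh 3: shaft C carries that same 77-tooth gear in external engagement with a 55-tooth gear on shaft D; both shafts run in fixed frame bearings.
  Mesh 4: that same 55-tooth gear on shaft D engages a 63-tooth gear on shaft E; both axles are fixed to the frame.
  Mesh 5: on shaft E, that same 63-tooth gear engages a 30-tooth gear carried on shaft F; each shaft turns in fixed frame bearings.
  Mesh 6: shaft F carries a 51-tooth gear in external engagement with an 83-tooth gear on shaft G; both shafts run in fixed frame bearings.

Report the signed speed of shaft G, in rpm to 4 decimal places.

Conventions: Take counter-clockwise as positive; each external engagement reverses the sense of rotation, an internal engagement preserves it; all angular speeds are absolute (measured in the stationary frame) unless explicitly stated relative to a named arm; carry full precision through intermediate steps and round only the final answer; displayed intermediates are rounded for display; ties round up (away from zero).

+1470.7663 rpm

6-mesh fixed-axis compound train (all bearings frame-fixed)
mesh 1 [66T→66T]: ω = 1088.0000×66/66 = 1088.0000 rpm, sense flips to −
mesh 2 [66T→77T]: ω = 1088.0000×66/77 = 932.5714 rpm, sense flips to +
mesh 3 [77T→55T]: ω = 932.5714×77/55 = 1305.6000 rpm, sense flips to −
mesh 4 [55T→63T]: ω = 1305.6000×55/63 = 1139.8095 rpm, sense flips to +
mesh 5 [63T→30T]: ω = 1139.8095×63/30 = 2393.6000 rpm, sense flips to −
mesh 6 [51T→83T]: ω = 2393.6000×51/83 = 1470.7663 rpm, sense flips to +
signed output speed = +1470.7663 rpm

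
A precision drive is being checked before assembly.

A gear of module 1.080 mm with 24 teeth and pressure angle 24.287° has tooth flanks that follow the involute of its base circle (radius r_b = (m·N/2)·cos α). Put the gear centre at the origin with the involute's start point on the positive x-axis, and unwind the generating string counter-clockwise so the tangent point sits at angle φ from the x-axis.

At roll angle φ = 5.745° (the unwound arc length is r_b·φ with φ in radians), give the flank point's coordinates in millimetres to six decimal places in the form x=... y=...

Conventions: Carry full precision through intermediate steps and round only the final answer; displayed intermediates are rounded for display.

recognized (one wheel, involute flank): single-mesh tooth geometry, m = 1.080, N = 24
pitch radius r_p = m·N/2 = 1.080·24/2 = 12.960000
base radius r_b = r_p·cos α = 12.960000·cos 24.287° = 11.812996
roll angle φ = 5.745° = 0.10026917 rad
x = r_b·(cos φ + φ·sin φ) = 11.872230
y = r_b·(sin φ − φ·cos φ) = 0.003966

x=11.872230 y=0.003966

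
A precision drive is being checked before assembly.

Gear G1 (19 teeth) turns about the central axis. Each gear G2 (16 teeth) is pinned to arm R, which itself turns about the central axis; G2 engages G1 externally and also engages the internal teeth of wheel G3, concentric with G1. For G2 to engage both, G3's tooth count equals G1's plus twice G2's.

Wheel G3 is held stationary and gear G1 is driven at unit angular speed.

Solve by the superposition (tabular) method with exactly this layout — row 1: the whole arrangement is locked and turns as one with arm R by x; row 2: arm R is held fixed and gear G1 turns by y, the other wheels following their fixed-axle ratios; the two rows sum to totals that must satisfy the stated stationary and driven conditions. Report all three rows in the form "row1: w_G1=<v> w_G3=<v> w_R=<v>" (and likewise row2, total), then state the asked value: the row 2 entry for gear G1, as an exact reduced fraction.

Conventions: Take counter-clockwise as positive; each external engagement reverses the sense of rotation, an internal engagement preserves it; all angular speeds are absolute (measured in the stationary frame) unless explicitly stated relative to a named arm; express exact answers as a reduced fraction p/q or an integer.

class = planetary set [G3 = 19+2·16 = 51; Willis about the carrier]
row 1 — lock + rotate with arm: ω_sun = ω_ring = ω_arm = x
superposition row 2 [arm held]: sun y, ring −(19/51)·y, arm 0
boundary: total ω_ring = x − (19/51)·y = 0 and total ω_sun = x + y = 1  ⇒  y = 51/70, x = 19/70
row 2 ring = −(19/51)·51/70 = -19/70
totals (row 1 + row 2): sun 19/70 + 51/70 = 1, ring 19/70 + (-19/70) = 0, arm 19/70 + 0 = 19/70
asked cell (row2, sun) = 51/70

row1: w_G1=19/70 w_G3=19/70 w_R=19/70
row2: w_G1=51/70 w_G3=-19/70 w_R=0
total: w_G1=1 w_G3=0 w_R=19/70
asked value: 51/70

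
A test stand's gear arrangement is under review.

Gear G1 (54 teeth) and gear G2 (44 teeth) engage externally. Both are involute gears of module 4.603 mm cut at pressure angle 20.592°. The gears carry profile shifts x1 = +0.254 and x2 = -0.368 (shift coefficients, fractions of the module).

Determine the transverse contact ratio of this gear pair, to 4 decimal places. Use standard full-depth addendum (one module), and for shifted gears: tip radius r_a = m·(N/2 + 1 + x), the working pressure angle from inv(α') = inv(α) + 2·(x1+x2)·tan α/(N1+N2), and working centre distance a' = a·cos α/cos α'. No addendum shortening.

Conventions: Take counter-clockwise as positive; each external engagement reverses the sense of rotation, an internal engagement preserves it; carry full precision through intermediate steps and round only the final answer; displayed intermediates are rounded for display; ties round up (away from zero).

recognized (one external pair, fixed centres): single-mesh tooth geometry, m = 4.603, N1 = 54, N2 = 44
base radii: r_b1 = 116.340520, r_b2 = 94.795979
tip radii: r_a1 = 130.053162, r_a2 = 104.175096
inv(α') = inv(20.592°) + 2·(+0.254-0.368)·tan α/(54+44) = 0.01544363  ⇒  α' = 20.23033°
a' = a·cos α / cos α' = 225.5470·cos 20.592°/cos 20.23033° = 225.017825
action lengths: √(r_a1²−r_b1²) = 58.126659, √(r_a2²−r_b2²) = 43.199225
base pitch p_b = π·m·cos α = 13.536834
CR = (58.126659 + 43.199225 − 225.017825·sin 20.23033°)/13.536834 = 1.737175
contact ratio ≈ 1.7372

1.7372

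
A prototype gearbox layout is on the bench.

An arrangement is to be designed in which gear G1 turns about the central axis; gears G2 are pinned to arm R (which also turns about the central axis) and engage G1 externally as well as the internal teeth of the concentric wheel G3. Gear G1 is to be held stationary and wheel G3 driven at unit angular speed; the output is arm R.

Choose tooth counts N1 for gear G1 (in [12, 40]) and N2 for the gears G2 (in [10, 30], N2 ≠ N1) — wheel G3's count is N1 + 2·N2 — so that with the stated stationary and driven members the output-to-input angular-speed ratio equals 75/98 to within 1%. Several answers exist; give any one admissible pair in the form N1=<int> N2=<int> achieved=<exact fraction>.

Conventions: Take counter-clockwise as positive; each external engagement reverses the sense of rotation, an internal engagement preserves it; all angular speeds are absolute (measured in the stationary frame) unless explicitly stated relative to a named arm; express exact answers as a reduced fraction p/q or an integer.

N1=23 N2=26 achieved=75/98

class = planetary set [ratio 75/98 wanted; Willis about the carrier]
Willis with ω_sun = 0: ω_arm/ω_ring = N3/(N1+N3); set equal to 75/98  ⇒  N3/N1 = (75/98)/(1 − 75/98) = 75/23
N3 = N1 + 2·N2  ⇒  N2/N1 = (N3/N1 − 1)/2 = (75/23 − 1)/2 = 26/23
smallest multiple with N1 ≥ 12 and N2 ≥ 10: k = 1  ⇒  N1 = 1·23 = 23, N2 = 1·26 = 26 (N1 ≤ 40, N2 ≤ 30, N2 ≠ N1 ✓), N3 = 23 + 2·26 = 75
check: N3/(N1+N3) with N1 = 23, N3 = 75 gives 75/98; |achieved − target| = 0 ≤ 3/392 ✓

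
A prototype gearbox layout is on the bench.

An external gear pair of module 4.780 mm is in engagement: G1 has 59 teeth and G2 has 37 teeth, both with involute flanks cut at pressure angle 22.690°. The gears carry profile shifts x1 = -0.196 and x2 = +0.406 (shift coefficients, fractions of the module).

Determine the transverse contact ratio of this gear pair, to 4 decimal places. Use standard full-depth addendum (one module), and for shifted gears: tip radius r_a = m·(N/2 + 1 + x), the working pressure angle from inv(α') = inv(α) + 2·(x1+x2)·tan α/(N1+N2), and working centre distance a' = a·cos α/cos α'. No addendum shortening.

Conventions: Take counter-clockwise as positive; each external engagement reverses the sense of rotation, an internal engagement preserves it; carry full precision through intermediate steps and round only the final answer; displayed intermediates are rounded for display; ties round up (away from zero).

1.5601

topology: single-mesh involute geometry — m = 4.780, 59T/37T pair
base radii: r_b1 = 130.096592, r_b2 = 81.585998
tip radii: r_a1 = 144.853120, r_a2 = 95.150680
inv(α') = inv(22.690°) + 2·(-0.196+0.406)·tan α/(59+37) = 0.02391800  ⇒  α' = 23.27268°
a' = a·cos α / cos α' = 229.4400·cos 22.690°/cos 23.27268° = 230.431691
action lengths: √(r_a1²−r_b1²) = 63.696964, √(r_a2²−r_b2²) = 48.963015
base pitch p_b = π·m·cos α = 13.854593
CR = (63.696964 + 48.963015 − 230.431691·sin 23.27268°)/13.854593 = 1.560110
contact ratio ≈ 1.5601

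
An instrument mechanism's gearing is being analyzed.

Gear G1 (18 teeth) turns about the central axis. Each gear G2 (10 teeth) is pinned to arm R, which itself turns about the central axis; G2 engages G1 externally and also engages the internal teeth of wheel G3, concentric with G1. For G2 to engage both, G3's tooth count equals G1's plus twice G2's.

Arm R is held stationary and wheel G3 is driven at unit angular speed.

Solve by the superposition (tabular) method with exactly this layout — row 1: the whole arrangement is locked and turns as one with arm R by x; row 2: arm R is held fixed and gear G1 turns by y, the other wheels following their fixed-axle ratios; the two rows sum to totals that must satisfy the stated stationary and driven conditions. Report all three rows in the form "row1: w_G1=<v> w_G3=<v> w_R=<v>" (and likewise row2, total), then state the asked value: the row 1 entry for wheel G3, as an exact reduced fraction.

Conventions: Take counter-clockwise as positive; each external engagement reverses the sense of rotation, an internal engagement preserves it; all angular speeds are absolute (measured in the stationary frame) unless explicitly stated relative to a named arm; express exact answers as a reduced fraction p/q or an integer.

class = planetary set [G3 = 18+2·10 = 38; Willis about the carrier]
row 1: whole set turns with the arm by x
row 2 (arm held, sun turns y): ω_ring = −(18/38)·y, ω_arm = 0
boundary: total ω_arm = x = 0 and total ω_ring = x − (18/38)·y = 1  ⇒  y = -19/9, x = 0
row 2 ring = −(18/38)·(-19/9) = 1
totals (row 1 + row 2): sun 0 + (-19/9) = -19/9, ring 0 + 1 = 1, arm 0 + 0 = 0
asked cell (row1, ring) = 0

row1: w_G1=0 w_G3=0 w_R=0
row2: w_G1=-19/9 w_G3=1 w_R=0
total: w_G1=-19/9 w_G3=1 w_R=0
asked value: 0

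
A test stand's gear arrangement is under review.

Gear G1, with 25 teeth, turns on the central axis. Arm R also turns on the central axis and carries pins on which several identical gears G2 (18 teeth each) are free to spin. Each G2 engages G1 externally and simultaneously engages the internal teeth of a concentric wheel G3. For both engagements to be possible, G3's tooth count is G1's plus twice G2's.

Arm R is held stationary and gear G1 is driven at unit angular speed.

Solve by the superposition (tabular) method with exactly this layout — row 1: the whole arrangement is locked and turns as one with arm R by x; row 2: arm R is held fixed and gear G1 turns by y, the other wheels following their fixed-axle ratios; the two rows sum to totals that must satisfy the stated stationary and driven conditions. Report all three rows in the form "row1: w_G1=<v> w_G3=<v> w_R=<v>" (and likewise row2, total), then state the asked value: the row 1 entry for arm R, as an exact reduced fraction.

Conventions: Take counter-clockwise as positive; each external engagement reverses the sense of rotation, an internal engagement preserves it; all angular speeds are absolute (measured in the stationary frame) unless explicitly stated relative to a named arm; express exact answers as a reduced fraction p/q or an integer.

row1: w_G1=0 w_G3=0 w_R=0
row2: w_G1=1 w_G3=-25/61 w_R=0
total: w_G1=1 w_G3=-25/61 w_R=0
asked value: 0

planetary set (25T centre, 18T on arm, 61T internal) — Willis relation
row 1: whole set turns with the arm by x
superposition row 2 [arm held]: sun y, ring −(25/61)·y, arm 0
boundary: total ω_arm = x = 0 and total ω_sun = x + y = 1  ⇒  y = 1, x = 0
row 2 ring = −(25/61)·1 = -25/61
totals (row 1 + row 2): sun 0 + 1 = 1, ring 0 + (-25/61) = -25/61, arm 0 + 0 = 0
asked cell (row1, arm) = 0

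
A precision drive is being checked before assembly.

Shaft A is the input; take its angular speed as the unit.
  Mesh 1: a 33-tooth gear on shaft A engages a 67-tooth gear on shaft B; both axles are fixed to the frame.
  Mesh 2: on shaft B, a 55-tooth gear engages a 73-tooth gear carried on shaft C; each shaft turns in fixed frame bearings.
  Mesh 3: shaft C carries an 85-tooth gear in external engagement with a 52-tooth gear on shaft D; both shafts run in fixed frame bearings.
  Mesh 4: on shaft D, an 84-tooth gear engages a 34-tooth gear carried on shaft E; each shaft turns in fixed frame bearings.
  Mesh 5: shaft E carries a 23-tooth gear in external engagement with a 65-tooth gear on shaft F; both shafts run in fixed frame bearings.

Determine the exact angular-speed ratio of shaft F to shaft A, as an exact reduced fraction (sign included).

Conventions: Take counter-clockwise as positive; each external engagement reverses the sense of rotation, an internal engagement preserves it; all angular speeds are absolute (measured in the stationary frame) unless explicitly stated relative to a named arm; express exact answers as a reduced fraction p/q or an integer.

-876645/1653158

class = fixed-axis compound train [5 meshes; 5 ratios multiply, 5 sense flips]
mesh 1 [33T→67T]: running ratio 33/67, sense −
mesh 2 [55T→73T]: running ratio 1815/4891, sense +
mesh 3 [85T→52T]: running ratio 154275/254332, sense −
mesh 4 [84T→34T]: running ratio 190575/127166, sense +
mesh 5 [23T→65T]: running ratio 876645/1653158, sense −
ω_out/ω_in = -876645/1653158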